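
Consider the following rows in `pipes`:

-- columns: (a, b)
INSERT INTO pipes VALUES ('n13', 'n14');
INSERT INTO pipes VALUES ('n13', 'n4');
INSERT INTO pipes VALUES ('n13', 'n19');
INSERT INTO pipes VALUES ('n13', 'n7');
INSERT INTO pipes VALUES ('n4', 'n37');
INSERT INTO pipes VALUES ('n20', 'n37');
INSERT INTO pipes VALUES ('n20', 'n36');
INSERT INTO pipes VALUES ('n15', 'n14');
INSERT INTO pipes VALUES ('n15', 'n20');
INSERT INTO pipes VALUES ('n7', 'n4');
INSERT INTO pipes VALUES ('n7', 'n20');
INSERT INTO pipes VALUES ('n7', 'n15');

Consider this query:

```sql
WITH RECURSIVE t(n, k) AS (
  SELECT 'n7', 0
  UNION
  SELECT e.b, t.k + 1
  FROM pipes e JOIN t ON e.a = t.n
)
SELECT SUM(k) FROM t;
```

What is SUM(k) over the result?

17

Base: (n7, k=0).
Iteration 1: edges from {n7} -> (n15, k=1), (n20, k=1), (n4, k=1).
Iteration 2: edges from {n15,n20,n4} -> (n14, k=2), (n20, k=2), (n36, k=2), (n37, k=2). [UNION drops 1 duplicate row(s)]
Iteration 3: edges from {n14,n20,n36,n37} -> (n36, k=3), (n37, k=3).
Iteration 4: no outgoing edges from {n36,n37}; recursion stops.
SUM(k) = 0 + 1 + 1 + 1 + 2 + 2 + 2 + 2 + 3 + 3 = 17.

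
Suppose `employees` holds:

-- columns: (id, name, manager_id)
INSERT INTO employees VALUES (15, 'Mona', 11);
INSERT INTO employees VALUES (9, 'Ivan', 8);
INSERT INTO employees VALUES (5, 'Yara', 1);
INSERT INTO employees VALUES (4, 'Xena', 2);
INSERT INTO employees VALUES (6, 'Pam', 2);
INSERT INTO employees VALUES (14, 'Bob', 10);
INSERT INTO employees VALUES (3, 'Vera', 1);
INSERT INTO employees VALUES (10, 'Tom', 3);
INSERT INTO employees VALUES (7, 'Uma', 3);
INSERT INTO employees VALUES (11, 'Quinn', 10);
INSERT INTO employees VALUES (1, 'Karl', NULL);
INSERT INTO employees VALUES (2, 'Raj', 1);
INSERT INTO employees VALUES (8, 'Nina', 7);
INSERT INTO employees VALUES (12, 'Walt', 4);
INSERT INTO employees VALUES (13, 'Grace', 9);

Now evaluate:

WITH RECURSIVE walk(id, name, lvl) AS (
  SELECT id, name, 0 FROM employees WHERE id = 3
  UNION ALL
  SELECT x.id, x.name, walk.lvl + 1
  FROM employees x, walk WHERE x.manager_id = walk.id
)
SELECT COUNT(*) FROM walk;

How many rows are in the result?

9

Base: id=3 (Vera) at lvl 0.
Iteration 1: rows with manager_id in {3} -> Uma (id 7, lvl 1), Tom (id 10, lvl 1).
Iteration 2: rows with manager_id in {7,10} -> Nina (id 8, lvl 2), Quinn (id 11, lvl 2), Bob (id 14, lvl 2).
Iteration 3: rows with manager_id in {8,11,14} -> Ivan (id 9, lvl 3), Mona (id 15, lvl 3).
Iteration 4: rows with manager_id in {9,15} -> Grace (id 13, lvl 4).
Iteration 5: no rows with manager_id in {13}; recursion stops.
Total rows emitted: 9.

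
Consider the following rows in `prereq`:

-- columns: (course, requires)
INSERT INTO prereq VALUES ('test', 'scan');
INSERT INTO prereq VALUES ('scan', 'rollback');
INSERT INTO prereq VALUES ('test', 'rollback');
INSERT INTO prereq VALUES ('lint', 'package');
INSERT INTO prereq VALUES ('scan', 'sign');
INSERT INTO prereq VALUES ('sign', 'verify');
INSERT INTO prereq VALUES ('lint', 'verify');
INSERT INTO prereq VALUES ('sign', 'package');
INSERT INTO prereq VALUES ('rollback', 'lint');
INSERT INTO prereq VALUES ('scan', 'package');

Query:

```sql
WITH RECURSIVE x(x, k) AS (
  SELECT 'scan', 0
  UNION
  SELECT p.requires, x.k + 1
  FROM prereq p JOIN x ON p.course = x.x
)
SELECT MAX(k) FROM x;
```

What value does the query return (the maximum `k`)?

Base: (scan, k=0).
Iteration 1: edges from {scan} -> (package, k=1), (rollback, k=1), (sign, k=1).
Iteration 2: edges from {package,rollback,sign} -> (lint, k=2), (package, k=2), (verify, k=2).
Iteration 3: edges from {lint,package,verify} -> (package, k=3), (verify, k=3).
Iteration 4: no outgoing edges from {package,verify}; recursion stops.
k values: 0, 1, 1, 1, 2, 2, 2, 3, 3; the maximum is 3.

3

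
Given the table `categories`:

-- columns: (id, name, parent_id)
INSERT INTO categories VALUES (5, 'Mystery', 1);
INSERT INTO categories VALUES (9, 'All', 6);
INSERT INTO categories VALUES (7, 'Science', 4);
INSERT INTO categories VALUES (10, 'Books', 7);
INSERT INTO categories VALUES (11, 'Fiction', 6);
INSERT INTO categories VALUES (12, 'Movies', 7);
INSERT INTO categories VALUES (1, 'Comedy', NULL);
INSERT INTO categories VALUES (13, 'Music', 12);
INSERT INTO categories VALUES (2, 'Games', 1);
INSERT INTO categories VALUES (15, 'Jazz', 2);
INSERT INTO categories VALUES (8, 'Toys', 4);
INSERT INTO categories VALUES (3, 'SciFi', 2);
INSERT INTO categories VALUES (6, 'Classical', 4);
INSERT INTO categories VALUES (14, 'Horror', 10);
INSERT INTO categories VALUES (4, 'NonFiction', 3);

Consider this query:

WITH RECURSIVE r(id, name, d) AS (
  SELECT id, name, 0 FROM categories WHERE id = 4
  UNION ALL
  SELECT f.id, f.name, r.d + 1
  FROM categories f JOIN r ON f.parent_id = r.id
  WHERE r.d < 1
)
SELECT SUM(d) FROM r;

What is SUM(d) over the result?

3

Base: id=4 (NonFiction) at d 0.
Iteration 1: rows with parent_id in {4} -> Classical (id 6, d 1), Science (id 7, d 1), Toys (id 8, d 1).
Iteration 2: d < 1 fails for all current rows; recursion stops.
SUM(d) = 0 + 1 + 1 + 1 = 3.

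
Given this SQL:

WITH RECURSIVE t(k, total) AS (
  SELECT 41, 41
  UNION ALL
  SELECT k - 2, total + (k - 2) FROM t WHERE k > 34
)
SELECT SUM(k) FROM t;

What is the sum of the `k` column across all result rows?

185

Base: k=41, total=41.
Iteration 1: 41 > 34 holds -> k = 41 - 2 = 39, total = 41 + 39 = 80.
Iteration 2: 39 > 34 holds -> k = 39 - 2 = 37, total = 80 + 37 = 117.
Iteration 3: 37 > 34 holds -> k = 37 - 2 = 35, total = 117 + 35 = 152.
Iteration 4: 35 > 34 holds -> k = 35 - 2 = 33, total = 152 + 33 = 185.
Iteration 5: 33 > 34 fails; recursion stops.
SUM(k) = 41 + 39 + 37 + 35 + 33 = 185.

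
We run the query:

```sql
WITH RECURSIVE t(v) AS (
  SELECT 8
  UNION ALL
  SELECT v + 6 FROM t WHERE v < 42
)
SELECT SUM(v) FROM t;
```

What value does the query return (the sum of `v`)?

182

Base: v=8.
Iteration 1: 8 < 42 holds -> v = 8 + 6 = 14.
Iteration 2: 14 < 42 holds -> v = 14 + 6 = 20.
Iteration 3: 20 < 42 holds -> v = 20 + 6 = 26.
Iteration 4: 26 < 42 holds -> v = 26 + 6 = 32.
Iteration 5: 32 < 42 holds -> v = 32 + 6 = 38.
Iteration 6: 38 < 42 holds -> v = 38 + 6 = 44.
Iteration 7: 44 < 42 fails; recursion stops.
SUM(v) = 8 + 14 + 20 + 26 + 32 + 38 + 44 = 182.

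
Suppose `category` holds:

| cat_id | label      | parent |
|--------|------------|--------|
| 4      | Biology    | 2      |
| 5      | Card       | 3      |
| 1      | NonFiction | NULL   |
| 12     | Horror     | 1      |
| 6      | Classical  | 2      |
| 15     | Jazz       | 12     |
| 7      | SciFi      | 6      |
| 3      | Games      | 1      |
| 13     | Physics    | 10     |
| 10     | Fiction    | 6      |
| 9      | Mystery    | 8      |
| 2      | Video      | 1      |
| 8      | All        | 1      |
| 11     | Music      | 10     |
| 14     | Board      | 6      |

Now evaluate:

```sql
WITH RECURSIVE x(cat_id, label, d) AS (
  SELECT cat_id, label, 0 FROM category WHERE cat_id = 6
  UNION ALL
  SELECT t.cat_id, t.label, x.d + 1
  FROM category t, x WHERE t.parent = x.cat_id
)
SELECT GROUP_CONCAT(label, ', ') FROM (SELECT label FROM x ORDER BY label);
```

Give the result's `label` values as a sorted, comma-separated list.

Base: cat_id=6 (Classical) at d 0.
Iteration 1: rows with parent in {6} -> SciFi (id 7, d 1), Fiction (id 10, d 1), Board (id 14, d 1).
Iteration 2: rows with parent in {7,10,14} -> Music (id 11, d 2), Physics (id 13, d 2).
Iteration 3: no rows with parent in {11,13}; recursion stops.

Board, Classical, Fiction, Music, Physics, SciFi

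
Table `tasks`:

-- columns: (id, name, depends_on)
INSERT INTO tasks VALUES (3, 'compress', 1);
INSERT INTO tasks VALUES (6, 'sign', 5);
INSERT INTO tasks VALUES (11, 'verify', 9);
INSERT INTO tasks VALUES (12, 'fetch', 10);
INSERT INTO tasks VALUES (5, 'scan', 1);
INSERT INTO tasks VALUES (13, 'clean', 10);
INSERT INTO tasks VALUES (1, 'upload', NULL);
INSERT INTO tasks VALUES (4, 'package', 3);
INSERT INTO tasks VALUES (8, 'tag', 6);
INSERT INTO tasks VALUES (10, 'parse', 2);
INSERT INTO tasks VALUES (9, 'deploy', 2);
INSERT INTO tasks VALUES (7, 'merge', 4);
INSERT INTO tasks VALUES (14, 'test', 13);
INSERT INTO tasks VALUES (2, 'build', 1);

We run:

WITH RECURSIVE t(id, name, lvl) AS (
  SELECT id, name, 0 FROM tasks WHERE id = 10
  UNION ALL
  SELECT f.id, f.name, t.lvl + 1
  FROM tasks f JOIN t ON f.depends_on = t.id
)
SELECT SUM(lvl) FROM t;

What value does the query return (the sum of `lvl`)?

Base: id=10 (parse) at lvl 0.
Iteration 1: rows with depends_on in {10} -> fetch (id 12, lvl 1), clean (id 13, lvl 1).
Iteration 2: rows with depends_on in {12,13} -> test (id 14, lvl 2).
Iteration 3: no rows with depends_on in {14}; recursion stops.
SUM(lvl) = 0 + 1 + 1 + 2 = 4.

4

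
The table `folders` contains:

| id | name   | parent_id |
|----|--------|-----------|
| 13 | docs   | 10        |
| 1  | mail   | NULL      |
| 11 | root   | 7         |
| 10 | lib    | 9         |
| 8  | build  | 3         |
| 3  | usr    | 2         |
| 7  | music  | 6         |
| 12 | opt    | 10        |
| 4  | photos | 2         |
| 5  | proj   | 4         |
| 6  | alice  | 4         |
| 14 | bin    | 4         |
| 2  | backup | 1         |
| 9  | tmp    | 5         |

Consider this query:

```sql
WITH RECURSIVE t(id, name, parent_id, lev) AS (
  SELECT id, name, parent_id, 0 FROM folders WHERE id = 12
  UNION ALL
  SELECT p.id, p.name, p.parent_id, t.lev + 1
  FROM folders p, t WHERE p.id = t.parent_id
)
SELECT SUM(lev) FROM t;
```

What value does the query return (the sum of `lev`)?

21

Base: id=12 (opt), parent_id=10, lev 0.
Iteration 1: join on id=10 -> lib (id 10, parent_id=9, lev 1).
Iteration 2: join on id=9 -> tmp (id 9, parent_id=5, lev 2).
Iteration 3: join on id=5 -> proj (id 5, parent_id=4, lev 3).
Iteration 4: join on id=4 -> photos (id 4, parent_id=2, lev 4).
Iteration 5: join on id=2 -> backup (id 2, parent_id=1, lev 5).
Iteration 6: join on id=1 -> mail (id 1, parent_id=NULL, lev 6).
Iteration 7: parent_id is NULL; no match; recursion stops.
SUM(lev) = 0 + 1 + 2 + 3 + 4 + 5 + 6 = 21.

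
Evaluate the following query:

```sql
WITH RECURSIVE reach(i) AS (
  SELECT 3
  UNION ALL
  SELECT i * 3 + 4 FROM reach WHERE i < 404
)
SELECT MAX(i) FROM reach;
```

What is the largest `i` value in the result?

Base: i=3.
Iteration 1: 3 < 404 holds -> i = 3 * 3 + 4 = 13.
Iteration 2: 13 < 404 holds -> i = 13 * 3 + 4 = 43.
Iteration 3: 43 < 404 holds -> i = 43 * 3 + 4 = 133.
Iteration 4: 133 < 404 holds -> i = 133 * 3 + 4 = 403.
Iteration 5: 403 < 404 holds -> i = 403 * 3 + 4 = 1213.
Iteration 6: 1213 < 404 fails; recursion stops.
i values: 3, 13, 43, 133, 403, 1213; the maximum is 1213.

1213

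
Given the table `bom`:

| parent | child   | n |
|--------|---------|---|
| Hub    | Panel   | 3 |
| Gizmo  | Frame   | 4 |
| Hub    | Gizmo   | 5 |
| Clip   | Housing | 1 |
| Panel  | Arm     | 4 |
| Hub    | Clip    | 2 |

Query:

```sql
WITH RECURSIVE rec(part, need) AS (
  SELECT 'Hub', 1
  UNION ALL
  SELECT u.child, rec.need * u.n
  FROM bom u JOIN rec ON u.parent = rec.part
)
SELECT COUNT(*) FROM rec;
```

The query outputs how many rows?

7

Base: (Hub, need=1).
Iteration 1: components of {Hub} -> Clip = 1*2 = 2, Gizmo = 1*5 = 5, Panel = 1*3 = 3.
Iteration 2: components of {Clip,Gizmo,Panel} -> Arm = 3*4 = 12, Frame = 5*4 = 20, Housing = 2*1 = 2.
Iteration 3: no further components; recursion stops.
Total rows emitted: 7.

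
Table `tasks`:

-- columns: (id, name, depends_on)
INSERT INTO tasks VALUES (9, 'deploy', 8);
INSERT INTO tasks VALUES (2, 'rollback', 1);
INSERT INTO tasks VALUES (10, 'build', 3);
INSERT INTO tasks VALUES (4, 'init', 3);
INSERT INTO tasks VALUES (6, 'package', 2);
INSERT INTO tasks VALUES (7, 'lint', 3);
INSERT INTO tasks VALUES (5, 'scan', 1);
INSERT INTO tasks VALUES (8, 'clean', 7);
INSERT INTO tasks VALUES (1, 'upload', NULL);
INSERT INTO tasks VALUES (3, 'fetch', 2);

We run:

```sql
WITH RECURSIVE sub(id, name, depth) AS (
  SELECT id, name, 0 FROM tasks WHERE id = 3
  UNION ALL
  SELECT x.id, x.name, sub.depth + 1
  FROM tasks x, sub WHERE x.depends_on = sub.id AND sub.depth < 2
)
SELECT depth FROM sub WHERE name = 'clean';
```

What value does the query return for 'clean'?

Base: id=3 (fetch) at depth 0.
Iteration 1: rows with depends_on in {3} -> init (id 4, depth 1), lint (id 7, depth 1), build (id 10, depth 1).
Iteration 2: rows with depends_on in {4,7,10} -> clean (id 8, depth 2).
Iteration 3: depth < 2 fails for all current rows; recursion stops.

2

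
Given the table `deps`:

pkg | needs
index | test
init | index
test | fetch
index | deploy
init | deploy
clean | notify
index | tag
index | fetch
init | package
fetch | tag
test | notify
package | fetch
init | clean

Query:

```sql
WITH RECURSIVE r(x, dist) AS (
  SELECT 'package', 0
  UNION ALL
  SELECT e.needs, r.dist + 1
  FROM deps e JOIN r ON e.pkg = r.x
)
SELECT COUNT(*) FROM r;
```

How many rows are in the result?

3

Base: (package, dist=0).
Iteration 1: edges from {package} -> (fetch, dist=1).
Iteration 2: edges from {fetch} -> (tag, dist=2).
Iteration 3: no outgoing edges from {tag}; recursion stops.
Total rows emitted: 3.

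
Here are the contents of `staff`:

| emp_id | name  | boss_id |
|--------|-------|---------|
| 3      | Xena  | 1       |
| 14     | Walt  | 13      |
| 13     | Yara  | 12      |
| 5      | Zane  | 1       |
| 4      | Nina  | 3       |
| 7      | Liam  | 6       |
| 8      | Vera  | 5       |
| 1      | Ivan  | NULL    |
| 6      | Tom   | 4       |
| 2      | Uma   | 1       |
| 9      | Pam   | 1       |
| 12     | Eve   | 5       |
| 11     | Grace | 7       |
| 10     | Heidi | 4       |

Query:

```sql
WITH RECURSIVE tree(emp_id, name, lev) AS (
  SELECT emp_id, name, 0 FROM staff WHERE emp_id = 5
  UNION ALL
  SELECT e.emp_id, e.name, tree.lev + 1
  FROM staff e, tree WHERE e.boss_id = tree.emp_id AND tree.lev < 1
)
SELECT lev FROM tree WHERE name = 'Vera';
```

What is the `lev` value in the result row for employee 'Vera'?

1

Base: emp_id=5 (Zane) at lev 0.
Iteration 1: rows with boss_id in {5} -> Vera (id 8, lev 1), Eve (id 12, lev 1).
Iteration 2: lev < 1 fails for all current rows; recursion stops.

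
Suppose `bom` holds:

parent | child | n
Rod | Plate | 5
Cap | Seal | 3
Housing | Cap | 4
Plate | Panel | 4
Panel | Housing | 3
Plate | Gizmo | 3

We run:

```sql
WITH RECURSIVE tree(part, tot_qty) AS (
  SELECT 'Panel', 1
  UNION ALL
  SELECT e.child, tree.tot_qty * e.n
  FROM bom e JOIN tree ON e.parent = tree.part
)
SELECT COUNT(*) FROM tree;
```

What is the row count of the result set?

Base: (Panel, tot_qty=1).
Iteration 1: components of {Panel} -> Housing = 1*3 = 3.
Iteration 2: components of {Housing} -> Cap = 3*4 = 12.
Iteration 3: components of {Cap} -> Seal = 12*3 = 36.
Iteration 4: no further components; recursion stops.
Total rows emitted: 4.

4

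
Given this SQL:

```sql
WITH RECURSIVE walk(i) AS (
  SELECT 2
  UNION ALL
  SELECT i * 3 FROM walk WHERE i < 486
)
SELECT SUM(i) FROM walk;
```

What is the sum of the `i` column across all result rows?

Base: i=2.
Iteration 1: 2 < 486 holds -> i = 2 * 3 = 6.
Iteration 2: 6 < 486 holds -> i = 6 * 3 = 18.
Iteration 3: 18 < 486 holds -> i = 18 * 3 = 54.
Iteration 4: 54 < 486 holds -> i = 54 * 3 = 162.
Iteration 5: 162 < 486 holds -> i = 162 * 3 = 486.
Iteration 6: 486 < 486 fails; recursion stops.
SUM(i) = 2 + 6 + 18 + 54 + 162 + 486 = 728.

728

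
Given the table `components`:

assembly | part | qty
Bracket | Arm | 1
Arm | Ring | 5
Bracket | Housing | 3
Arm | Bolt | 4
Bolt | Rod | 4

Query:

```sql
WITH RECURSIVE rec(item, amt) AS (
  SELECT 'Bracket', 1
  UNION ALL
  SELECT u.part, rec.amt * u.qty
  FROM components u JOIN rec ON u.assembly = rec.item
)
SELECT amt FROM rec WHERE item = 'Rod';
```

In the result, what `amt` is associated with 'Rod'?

Base: (Bracket, amt=1).
Iteration 1: components of {Bracket} -> Arm = 1*1 = 1, Housing = 1*3 = 3.
Iteration 2: components of {Arm,Housing} -> Bolt = 1*4 = 4, Ring = 1*5 = 5.
Iteration 3: components of {Bolt,Ring} -> Rod = 4*4 = 16.
Iteration 4: no further components; recursion stops.

16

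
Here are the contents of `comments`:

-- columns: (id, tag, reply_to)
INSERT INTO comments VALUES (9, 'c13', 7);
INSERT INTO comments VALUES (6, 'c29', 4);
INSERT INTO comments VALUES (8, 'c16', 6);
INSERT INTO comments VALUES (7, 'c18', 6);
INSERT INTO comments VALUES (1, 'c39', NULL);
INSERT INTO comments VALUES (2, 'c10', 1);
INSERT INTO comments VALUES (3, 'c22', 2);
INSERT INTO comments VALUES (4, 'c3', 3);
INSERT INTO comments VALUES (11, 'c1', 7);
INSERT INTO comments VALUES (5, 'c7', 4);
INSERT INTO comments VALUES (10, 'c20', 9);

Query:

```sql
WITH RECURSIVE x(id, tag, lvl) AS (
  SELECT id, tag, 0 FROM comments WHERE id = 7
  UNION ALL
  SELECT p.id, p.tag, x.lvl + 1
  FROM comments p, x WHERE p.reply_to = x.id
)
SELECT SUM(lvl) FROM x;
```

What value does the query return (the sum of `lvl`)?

Base: id=7 (c18) at lvl 0.
Iteration 1: rows with reply_to in {7} -> c13 (id 9, lvl 1), c1 (id 11, lvl 1).
Iteration 2: rows with reply_to in {9,11} -> c20 (id 10, lvl 2).
Iteration 3: no rows with reply_to in {10}; recursion stops.
SUM(lvl) = 0 + 1 + 1 + 2 = 4.

4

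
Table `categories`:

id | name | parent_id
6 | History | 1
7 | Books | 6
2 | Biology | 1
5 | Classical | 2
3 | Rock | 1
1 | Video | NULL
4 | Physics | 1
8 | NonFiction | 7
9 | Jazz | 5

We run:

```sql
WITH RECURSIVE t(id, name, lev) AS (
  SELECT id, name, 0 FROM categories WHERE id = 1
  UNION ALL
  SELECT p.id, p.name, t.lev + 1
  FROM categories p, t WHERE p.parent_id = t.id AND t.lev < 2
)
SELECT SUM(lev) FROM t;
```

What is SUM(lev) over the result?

Base: id=1 (Video) at lev 0.
Iteration 1: rows with parent_id in {1} -> Biology (id 2, lev 1), Rock (id 3, lev 1), Physics (id 4, lev 1), History (id 6, lev 1).
Iteration 2: rows with parent_id in {2,3,4,6} -> Classical (id 5, lev 2), Books (id 7, lev 2).
Iteration 3: lev < 2 fails for all current rows; recursion stops.
SUM(lev) = 0 + 1 + 1 + 1 + 1 + 2 + 2 = 8.

8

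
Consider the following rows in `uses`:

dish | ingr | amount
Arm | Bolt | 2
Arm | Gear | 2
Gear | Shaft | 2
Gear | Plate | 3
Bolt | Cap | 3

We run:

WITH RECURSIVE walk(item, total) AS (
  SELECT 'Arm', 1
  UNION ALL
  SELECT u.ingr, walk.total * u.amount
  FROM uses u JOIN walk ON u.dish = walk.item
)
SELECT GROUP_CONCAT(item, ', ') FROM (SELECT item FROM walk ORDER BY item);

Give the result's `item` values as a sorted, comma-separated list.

Arm, Bolt, Cap, Gear, Plate, Shaft

Base: (Arm, total=1).
Iteration 1: components of {Arm} -> Bolt = 1*2 = 2, Gear = 1*2 = 2.
Iteration 2: components of {Bolt,Gear} -> Cap = 2*3 = 6, Plate = 2*3 = 6, Shaft = 2*2 = 4.
Iteration 3: no further components; recursion stops.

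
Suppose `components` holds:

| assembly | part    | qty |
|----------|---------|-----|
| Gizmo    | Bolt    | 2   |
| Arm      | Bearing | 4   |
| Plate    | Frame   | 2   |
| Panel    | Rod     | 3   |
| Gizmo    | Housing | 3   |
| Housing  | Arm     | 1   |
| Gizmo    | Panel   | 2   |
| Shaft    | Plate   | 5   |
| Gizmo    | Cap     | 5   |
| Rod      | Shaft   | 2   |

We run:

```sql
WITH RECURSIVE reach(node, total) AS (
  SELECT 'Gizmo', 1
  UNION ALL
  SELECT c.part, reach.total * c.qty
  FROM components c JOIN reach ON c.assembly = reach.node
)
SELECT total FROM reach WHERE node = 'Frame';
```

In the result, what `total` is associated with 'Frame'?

120

Base: (Gizmo, total=1).
Iteration 1: components of {Gizmo} -> Bolt = 1*2 = 2, Cap = 1*5 = 5, Housing = 1*3 = 3, Panel = 1*2 = 2.
Iteration 2: components of {Bolt,Cap,Housing,Panel} -> Arm = 3*1 = 3, Rod = 2*3 = 6.
Iteration 3: components of {Arm,Rod} -> Bearing = 3*4 = 12, Shaft = 6*2 = 12.
Iteration 4: components of {Bearing,Shaft} -> Plate = 12*5 = 60.
Iteration 5: components of {Plate} -> Frame = 60*2 = 120.
Iteration 6: no further components; recursion stops.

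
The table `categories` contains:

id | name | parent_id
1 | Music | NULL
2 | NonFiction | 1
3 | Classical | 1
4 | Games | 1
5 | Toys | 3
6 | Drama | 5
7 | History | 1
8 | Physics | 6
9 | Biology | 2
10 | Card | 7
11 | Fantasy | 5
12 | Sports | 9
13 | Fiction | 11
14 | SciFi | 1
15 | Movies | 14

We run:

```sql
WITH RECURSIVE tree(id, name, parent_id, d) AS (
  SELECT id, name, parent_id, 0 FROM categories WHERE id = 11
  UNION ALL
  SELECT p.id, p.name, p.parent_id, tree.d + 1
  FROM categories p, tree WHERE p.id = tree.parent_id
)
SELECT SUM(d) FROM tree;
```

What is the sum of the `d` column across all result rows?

Base: id=11 (Fantasy), parent_id=5, d 0.
Iteration 1: join on id=5 -> Toys (id 5, parent_id=3, d 1).
Iteration 2: join on id=3 -> Classical (id 3, parent_id=1, d 2).
Iteration 3: join on id=1 -> Music (id 1, parent_id=NULL, d 3).
Iteration 4: parent_id is NULL; no match; recursion stops.
SUM(d) = 0 + 1 + 2 + 3 = 6.

6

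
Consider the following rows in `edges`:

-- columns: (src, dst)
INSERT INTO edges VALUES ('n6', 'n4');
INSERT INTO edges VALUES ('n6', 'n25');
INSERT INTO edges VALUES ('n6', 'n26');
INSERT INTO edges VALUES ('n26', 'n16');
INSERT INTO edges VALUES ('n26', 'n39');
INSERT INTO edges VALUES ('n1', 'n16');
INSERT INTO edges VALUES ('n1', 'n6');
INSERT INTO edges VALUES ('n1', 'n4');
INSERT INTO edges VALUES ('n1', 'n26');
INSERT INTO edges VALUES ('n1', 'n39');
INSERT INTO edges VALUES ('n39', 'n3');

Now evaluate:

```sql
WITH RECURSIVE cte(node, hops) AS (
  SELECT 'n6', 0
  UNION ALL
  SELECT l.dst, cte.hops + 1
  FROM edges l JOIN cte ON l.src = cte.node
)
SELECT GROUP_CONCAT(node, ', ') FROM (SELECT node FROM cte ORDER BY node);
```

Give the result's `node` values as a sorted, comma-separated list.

Base: (n6, hops=0).
Iteration 1: edges from {n6} -> (n25, hops=1), (n26, hops=1), (n4, hops=1).
Iteration 2: edges from {n25,n26,n4} -> (n16, hops=2), (n39, hops=2).
Iteration 3: edges from {n16,n39} -> (n3, hops=3).
Iteration 4: no outgoing edges from {n3}; recursion stops.

n16, n25, n26, n3, n39, n4, n6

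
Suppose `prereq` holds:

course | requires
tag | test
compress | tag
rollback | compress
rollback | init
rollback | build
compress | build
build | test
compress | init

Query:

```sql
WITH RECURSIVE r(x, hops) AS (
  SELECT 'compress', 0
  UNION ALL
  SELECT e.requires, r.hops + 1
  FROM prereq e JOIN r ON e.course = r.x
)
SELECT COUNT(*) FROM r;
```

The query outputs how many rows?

6

Base: (compress, hops=0).
Iteration 1: edges from {compress} -> (build, hops=1), (init, hops=1), (tag, hops=1).
Iteration 2: edges from {build,init,tag} -> (test, hops=2) x2. [UNION ALL keeps all 2 new rows, including repeats]
Iteration 3: no outgoing edges from {test}; recursion stops.
Total rows emitted: 6.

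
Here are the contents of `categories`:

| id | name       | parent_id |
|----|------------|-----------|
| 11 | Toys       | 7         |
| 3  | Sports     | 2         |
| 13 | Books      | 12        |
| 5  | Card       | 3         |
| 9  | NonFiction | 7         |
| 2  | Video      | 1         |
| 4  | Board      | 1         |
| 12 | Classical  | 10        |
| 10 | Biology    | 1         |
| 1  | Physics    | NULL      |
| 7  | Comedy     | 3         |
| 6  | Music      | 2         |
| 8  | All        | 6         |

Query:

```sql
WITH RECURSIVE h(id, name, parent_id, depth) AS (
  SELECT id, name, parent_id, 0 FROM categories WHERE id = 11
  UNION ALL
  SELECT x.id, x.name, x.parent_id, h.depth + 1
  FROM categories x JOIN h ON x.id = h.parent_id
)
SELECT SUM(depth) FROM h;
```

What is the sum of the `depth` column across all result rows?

10

Base: id=11 (Toys), parent_id=7, depth 0.
Iteration 1: join on id=7 -> Comedy (id 7, parent_id=3, depth 1).
Iteration 2: join on id=3 -> Sports (id 3, parent_id=2, depth 2).
Iteration 3: join on id=2 -> Video (id 2, parent_id=1, depth 3).
Iteration 4: join on id=1 -> Physics (id 1, parent_id=NULL, depth 4).
Iteration 5: parent_id is NULL; no match; recursion stops.
SUM(depth) = 0 + 1 + 2 + 3 + 4 = 10.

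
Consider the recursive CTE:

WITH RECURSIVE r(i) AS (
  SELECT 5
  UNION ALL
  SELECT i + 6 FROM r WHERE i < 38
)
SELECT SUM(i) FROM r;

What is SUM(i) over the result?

161

Base: i=5.
Iteration 1: 5 < 38 holds -> i = 5 + 6 = 11.
Iteration 2: 11 < 38 holds -> i = 11 + 6 = 17.
Iteration 3: 17 < 38 holds -> i = 17 + 6 = 23.
Iteration 4: 23 < 38 holds -> i = 23 + 6 = 29.
Iteration 5: 29 < 38 holds -> i = 29 + 6 = 35.
Iteration 6: 35 < 38 holds -> i = 35 + 6 = 41.
Iteration 7: 41 < 38 fails; recursion stops.
SUM(i) = 5 + 11 + 17 + 23 + 29 + 35 + 41 = 161.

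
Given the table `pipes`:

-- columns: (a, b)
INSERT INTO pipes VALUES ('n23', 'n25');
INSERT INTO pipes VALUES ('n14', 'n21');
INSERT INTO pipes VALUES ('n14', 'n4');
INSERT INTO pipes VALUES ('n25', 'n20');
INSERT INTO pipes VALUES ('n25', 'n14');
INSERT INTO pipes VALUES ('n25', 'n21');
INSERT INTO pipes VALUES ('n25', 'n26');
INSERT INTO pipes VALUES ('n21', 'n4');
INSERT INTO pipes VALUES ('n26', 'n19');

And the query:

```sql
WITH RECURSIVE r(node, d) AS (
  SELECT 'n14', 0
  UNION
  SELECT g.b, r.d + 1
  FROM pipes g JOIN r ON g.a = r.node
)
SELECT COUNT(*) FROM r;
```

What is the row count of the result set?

Base: (n14, d=0).
Iteration 1: edges from {n14} -> (n21, d=1), (n4, d=1).
Iteration 2: edges from {n21,n4} -> (n4, d=2).
Iteration 3: no outgoing edges from {n4}; recursion stops.
Total rows emitted: 4.

4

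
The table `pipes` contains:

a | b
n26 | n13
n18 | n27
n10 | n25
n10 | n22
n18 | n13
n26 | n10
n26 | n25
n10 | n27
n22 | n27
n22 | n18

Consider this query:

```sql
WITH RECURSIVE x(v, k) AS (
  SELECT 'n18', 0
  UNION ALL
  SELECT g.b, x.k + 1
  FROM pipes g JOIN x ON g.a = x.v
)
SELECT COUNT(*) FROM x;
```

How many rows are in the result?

Base: (n18, k=0).
Iteration 1: edges from {n18} -> (n13, k=1), (n27, k=1).
Iteration 2: no outgoing edges from {n13,n27}; recursion stops.
Total rows emitted: 3.

3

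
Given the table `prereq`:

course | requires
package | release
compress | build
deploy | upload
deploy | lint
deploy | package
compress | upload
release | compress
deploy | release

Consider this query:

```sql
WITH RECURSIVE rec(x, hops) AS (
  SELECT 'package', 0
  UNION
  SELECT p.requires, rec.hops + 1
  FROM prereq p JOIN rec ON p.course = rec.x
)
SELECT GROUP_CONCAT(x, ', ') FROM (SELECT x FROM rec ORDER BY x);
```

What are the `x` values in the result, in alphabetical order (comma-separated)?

Base: (package, hops=0).
Iteration 1: edges from {package} -> (release, hops=1).
Iteration 2: edges from {release} -> (compress, hops=2).
Iteration 3: edges from {compress} -> (build, hops=3), (upload, hops=3).
Iteration 4: no outgoing edges from {build,upload}; recursion stops.

build, compress, package, release, upload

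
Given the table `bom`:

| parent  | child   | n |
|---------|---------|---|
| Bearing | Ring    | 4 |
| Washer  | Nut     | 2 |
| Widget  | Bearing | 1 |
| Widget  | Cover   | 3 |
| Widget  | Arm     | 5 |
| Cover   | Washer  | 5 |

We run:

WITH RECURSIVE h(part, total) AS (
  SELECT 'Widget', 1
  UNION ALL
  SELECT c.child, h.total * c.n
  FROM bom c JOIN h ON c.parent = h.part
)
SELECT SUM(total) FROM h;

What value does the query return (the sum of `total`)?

59

Base: (Widget, total=1).
Iteration 1: components of {Widget} -> Arm = 1*5 = 5, Bearing = 1*1 = 1, Cover = 1*3 = 3.
Iteration 2: components of {Arm,Bearing,Cover} -> Ring = 1*4 = 4, Washer = 3*5 = 15.
Iteration 3: components of {Ring,Washer} -> Nut = 15*2 = 30.
Iteration 4: no further components; recursion stops.
SUM(total) = 1 + 5 + 1 + 3 + 4 + 15 + 30 = 59.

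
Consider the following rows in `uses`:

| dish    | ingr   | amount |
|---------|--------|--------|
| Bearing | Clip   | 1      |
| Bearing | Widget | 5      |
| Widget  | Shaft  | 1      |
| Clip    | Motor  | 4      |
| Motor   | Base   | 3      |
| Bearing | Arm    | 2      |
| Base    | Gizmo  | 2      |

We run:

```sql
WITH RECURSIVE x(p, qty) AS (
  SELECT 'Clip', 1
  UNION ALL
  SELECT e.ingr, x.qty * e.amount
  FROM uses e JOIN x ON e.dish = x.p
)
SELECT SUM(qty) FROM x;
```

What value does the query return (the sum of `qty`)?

41

Base: (Clip, qty=1).
Iteration 1: components of {Clip} -> Motor = 1*4 = 4.
Iteration 2: components of {Motor} -> Base = 4*3 = 12.
Iteration 3: components of {Base} -> Gizmo = 12*2 = 24.
Iteration 4: no further components; recursion stops.
SUM(qty) = 1 + 4 + 12 + 24 = 41.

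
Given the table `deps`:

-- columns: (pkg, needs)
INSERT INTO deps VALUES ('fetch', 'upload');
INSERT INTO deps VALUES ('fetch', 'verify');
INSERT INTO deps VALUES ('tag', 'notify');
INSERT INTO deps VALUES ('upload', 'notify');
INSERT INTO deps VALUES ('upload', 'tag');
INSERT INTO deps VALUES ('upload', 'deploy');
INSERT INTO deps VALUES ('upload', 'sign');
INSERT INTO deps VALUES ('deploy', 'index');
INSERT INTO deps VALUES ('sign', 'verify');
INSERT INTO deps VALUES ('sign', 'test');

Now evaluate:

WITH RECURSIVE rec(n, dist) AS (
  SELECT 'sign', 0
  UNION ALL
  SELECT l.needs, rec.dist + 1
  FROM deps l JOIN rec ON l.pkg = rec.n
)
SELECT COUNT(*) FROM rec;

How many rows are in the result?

Base: (sign, dist=0).
Iteration 1: edges from {sign} -> (test, dist=1), (verify, dist=1).
Iteration 2: no outgoing edges from {test,verify}; recursion stops.
Total rows emitted: 3.

3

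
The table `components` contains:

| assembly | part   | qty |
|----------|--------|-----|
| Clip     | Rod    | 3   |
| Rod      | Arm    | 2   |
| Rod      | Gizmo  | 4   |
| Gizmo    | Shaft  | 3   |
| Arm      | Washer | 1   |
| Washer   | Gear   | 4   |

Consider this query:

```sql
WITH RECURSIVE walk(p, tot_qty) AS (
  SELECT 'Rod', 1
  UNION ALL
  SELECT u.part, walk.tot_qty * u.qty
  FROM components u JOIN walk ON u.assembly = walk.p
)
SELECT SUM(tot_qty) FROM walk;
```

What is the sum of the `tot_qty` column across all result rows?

29

Base: (Rod, tot_qty=1).
Iteration 1: components of {Rod} -> Arm = 1*2 = 2, Gizmo = 1*4 = 4.
Iteration 2: components of {Arm,Gizmo} -> Shaft = 4*3 = 12, Washer = 2*1 = 2.
Iteration 3: components of {Shaft,Washer} -> Gear = 2*4 = 8.
Iteration 4: no further components; recursion stops.
SUM(tot_qty) = 1 + 2 + 4 + 2 + 12 + 8 = 29.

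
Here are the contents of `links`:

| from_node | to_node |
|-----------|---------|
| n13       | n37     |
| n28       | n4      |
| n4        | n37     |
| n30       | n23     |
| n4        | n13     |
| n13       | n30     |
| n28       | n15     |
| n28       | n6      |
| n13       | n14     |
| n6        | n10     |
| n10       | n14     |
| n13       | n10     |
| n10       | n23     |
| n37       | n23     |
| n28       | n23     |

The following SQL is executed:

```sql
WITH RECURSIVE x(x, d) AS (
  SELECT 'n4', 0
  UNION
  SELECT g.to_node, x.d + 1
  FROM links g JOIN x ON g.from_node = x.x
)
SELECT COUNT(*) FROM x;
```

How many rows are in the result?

Base: (n4, d=0).
Iteration 1: edges from {n4} -> (n13, d=1), (n37, d=1).
Iteration 2: edges from {n13,n37} -> (n10, d=2), (n14, d=2), (n23, d=2), (n30, d=2), (n37, d=2).
Iteration 3: edges from {n10,n14,n23,n30,n37} -> (n14, d=3), (n23, d=3). [UNION drops 2 duplicate row(s)]
Iteration 4: no outgoing edges from {n14,n23}; recursion stops.
Total rows emitted: 10.

10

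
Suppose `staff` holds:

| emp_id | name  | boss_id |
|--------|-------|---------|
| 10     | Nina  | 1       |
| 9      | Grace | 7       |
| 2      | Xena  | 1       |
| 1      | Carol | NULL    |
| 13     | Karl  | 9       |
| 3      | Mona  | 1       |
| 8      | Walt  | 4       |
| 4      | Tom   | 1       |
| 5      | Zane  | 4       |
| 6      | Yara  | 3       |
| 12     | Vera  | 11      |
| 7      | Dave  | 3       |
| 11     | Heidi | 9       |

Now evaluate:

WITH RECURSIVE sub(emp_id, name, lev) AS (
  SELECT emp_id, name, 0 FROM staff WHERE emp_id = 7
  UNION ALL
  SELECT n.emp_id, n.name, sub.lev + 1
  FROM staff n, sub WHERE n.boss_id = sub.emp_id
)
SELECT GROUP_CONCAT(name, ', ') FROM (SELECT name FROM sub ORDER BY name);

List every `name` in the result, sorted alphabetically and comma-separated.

Dave, Grace, Heidi, Karl, Vera

Base: emp_id=7 (Dave) at lev 0.
Iteration 1: rows with boss_id in {7} -> Grace (id 9, lev 1).
Iteration 2: rows with boss_id in {9} -> Heidi (id 11, lev 2), Karl (id 13, lev 2).
Iteration 3: rows with boss_id in {11,13} -> Vera (id 12, lev 3).
Iteration 4: no rows with boss_id in {12}; recursion stops.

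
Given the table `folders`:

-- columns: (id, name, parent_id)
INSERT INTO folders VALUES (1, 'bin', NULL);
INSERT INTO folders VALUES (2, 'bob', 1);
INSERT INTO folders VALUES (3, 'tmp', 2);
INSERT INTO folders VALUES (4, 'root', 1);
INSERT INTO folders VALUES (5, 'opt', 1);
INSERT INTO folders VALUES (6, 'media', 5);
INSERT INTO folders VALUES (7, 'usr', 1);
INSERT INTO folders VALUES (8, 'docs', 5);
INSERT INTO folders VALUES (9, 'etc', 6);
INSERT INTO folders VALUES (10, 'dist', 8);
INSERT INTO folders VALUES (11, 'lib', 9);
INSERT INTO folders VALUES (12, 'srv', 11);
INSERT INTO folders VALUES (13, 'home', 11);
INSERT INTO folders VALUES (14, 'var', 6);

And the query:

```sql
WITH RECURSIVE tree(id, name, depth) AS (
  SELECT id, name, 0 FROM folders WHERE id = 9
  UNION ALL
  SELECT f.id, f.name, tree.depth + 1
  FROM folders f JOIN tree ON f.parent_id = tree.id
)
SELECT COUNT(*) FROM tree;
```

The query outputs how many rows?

4

Base: id=9 (etc) at depth 0.
Iteration 1: rows with parent_id in {9} -> lib (id 11, depth 1).
Iteration 2: rows with parent_id in {11} -> srv (id 12, depth 2), home (id 13, depth 2).
Iteration 3: no rows with parent_id in {12,13}; recursion stops.
Total rows emitted: 4.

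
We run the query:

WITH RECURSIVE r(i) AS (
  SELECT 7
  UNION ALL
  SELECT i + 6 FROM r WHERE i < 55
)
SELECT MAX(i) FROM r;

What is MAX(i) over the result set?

55

Base: i=7.
Iteration 1: 7 < 55 holds -> i = 7 + 6 = 13.
Iteration 2: 13 < 55 holds -> i = 13 + 6 = 19.
Iteration 3: 19 < 55 holds -> i = 19 + 6 = 25.
Iteration 4: 25 < 55 holds -> i = 25 + 6 = 31.
Iteration 5: 31 < 55 holds -> i = 31 + 6 = 37.
Iteration 6: 37 < 55 holds -> i = 37 + 6 = 43.
Iteration 7: 43 < 55 holds -> i = 43 + 6 = 49.
Iteration 8: 49 < 55 holds -> i = 49 + 6 = 55.
Iteration 9: 55 < 55 fails; recursion stops.
i values: 7, 13, 19, 25, 31, 37, 43, 49, 55; the maximum is 55.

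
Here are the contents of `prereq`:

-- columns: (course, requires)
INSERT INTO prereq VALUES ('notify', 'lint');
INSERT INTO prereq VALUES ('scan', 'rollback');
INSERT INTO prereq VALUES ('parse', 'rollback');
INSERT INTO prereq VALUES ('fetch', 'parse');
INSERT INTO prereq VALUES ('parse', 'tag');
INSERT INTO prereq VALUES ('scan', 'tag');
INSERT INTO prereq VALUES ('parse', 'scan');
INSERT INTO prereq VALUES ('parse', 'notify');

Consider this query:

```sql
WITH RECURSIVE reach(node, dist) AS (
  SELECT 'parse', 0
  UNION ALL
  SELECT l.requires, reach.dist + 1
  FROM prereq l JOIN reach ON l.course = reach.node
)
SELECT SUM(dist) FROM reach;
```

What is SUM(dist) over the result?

10

Base: (parse, dist=0).
Iteration 1: edges from {parse} -> (notify, dist=1), (rollback, dist=1), (scan, dist=1), (tag, dist=1).
Iteration 2: edges from {notify,rollback,scan,tag} -> (lint, dist=2), (rollback, dist=2), (tag, dist=2).
Iteration 3: no outgoing edges from {lint,rollback,tag}; recursion stops.
SUM(dist) = 0 + 1 + 1 + 1 + 1 + 2 + 2 + 2 = 10.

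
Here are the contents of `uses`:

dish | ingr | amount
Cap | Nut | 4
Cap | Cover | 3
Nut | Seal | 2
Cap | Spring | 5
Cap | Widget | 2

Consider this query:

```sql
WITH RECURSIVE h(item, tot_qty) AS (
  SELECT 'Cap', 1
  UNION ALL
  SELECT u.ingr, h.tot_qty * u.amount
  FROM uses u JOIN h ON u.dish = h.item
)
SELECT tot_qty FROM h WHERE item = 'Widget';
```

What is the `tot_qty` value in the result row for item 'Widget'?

Base: (Cap, tot_qty=1).
Iteration 1: components of {Cap} -> Cover = 1*3 = 3, Nut = 1*4 = 4, Spring = 1*5 = 5, Widget = 1*2 = 2.
Iteration 2: components of {Cover,Nut,Spring,Widget} -> Seal = 4*2 = 8.
Iteration 3: no further components; recursion stops.

2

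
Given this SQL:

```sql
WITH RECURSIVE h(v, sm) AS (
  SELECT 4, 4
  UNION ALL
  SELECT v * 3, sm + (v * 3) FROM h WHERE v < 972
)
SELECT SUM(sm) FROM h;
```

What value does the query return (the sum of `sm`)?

2172

Base: v=4, sm=4.
Iteration 1: 4 < 972 holds -> v = 4 * 3 = 12, sm = 4 + 12 = 16.
Iteration 2: 12 < 972 holds -> v = 12 * 3 = 36, sm = 16 + 36 = 52.
Iteration 3: 36 < 972 holds -> v = 36 * 3 = 108, sm = 52 + 108 = 160.
Iteration 4: 108 < 972 holds -> v = 108 * 3 = 324, sm = 160 + 324 = 484.
Iteration 5: 324 < 972 holds -> v = 324 * 3 = 972, sm = 484 + 972 = 1456.
Iteration 6: 972 < 972 fails; recursion stops.
SUM(sm) = 4 + 16 + 52 + 160 + 484 + 1456 = 2172.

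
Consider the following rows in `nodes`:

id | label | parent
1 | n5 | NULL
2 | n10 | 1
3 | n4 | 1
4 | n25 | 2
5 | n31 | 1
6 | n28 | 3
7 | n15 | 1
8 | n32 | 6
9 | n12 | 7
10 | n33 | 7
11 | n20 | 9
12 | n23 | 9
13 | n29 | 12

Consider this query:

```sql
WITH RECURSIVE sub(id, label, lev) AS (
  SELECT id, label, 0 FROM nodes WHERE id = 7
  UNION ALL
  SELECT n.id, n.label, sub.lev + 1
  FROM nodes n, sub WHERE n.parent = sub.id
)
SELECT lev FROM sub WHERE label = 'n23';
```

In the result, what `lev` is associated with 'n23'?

2

Base: id=7 (n15) at lev 0.
Iteration 1: rows with parent in {7} -> n12 (id 9, lev 1), n33 (id 10, lev 1).
Iteration 2: rows with parent in {9,10} -> n20 (id 11, lev 2), n23 (id 12, lev 2).
Iteration 3: rows with parent in {11,12} -> n29 (id 13, lev 3).
Iteration 4: no rows with parent in {13}; recursion stops.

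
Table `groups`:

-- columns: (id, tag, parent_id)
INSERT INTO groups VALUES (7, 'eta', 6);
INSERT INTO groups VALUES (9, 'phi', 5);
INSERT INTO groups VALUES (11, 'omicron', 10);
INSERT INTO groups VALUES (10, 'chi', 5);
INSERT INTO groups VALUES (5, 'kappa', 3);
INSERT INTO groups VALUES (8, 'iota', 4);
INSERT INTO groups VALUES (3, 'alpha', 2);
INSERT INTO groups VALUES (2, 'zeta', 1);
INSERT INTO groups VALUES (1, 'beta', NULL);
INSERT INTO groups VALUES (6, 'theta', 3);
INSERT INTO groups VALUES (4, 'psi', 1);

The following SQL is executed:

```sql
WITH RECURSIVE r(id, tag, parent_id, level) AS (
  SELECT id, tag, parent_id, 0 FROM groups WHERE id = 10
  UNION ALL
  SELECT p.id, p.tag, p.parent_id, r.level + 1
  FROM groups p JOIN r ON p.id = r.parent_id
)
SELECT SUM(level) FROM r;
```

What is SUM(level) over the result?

10

Base: id=10 (chi), parent_id=5, level 0.
Iteration 1: join on id=5 -> kappa (id 5, parent_id=3, level 1).
Iteration 2: join on id=3 -> alpha (id 3, parent_id=2, level 2).
Iteration 3: join on id=2 -> zeta (id 2, parent_id=1, level 3).
Iteration 4: join on id=1 -> beta (id 1, parent_id=NULL, level 4).
Iteration 5: parent_id is NULL; no match; recursion stops.
SUM(level) = 0 + 1 + 2 + 3 + 4 = 10.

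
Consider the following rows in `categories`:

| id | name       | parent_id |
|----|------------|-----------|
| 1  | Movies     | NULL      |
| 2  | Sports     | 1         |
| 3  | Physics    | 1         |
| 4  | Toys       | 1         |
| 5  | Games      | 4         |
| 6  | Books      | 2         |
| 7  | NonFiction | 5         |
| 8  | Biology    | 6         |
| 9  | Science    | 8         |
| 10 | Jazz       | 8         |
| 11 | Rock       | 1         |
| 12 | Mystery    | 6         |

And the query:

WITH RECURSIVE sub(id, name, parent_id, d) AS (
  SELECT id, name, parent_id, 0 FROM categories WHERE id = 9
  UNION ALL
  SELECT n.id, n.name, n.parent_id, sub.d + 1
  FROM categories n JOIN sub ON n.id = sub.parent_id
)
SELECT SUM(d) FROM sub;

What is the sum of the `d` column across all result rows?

10

Base: id=9 (Science), parent_id=8, d 0.
Iteration 1: join on id=8 -> Biology (id 8, parent_id=6, d 1).
Iteration 2: join on id=6 -> Books (id 6, parent_id=2, d 2).
Iteration 3: join on id=2 -> Sports (id 2, parent_id=1, d 3).
Iteration 4: join on id=1 -> Movies (id 1, parent_id=NULL, d 4).
Iteration 5: parent_id is NULL; no match; recursion stops.
SUM(d) = 0 + 1 + 2 + 3 + 4 = 10.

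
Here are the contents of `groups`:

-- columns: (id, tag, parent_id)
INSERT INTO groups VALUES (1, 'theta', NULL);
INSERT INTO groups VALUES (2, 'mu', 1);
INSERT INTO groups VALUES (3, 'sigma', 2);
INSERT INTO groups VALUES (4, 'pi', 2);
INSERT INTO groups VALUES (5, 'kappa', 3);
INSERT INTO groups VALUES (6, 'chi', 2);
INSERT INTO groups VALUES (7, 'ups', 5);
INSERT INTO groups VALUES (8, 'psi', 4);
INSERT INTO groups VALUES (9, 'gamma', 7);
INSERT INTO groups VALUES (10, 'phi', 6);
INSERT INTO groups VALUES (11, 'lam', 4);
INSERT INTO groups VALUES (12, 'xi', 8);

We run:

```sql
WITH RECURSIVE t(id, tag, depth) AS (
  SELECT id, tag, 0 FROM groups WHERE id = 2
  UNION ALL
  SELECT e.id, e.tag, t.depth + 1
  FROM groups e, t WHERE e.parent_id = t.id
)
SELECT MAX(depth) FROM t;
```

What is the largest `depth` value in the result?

Base: id=2 (mu) at depth 0.
Iteration 1: rows with parent_id in {2} -> sigma (id 3, depth 1), pi (id 4, depth 1), chi (id 6, depth 1).
Iteration 2: rows with parent_id in {3,4,6} -> kappa (id 5, depth 2), psi (id 8, depth 2), phi (id 10, depth 2), lam (id 11, depth 2).
Iteration 3: rows with parent_id in {5,8,10,11} -> ups (id 7, depth 3), xi (id 12, depth 3).
Iteration 4: rows with parent_id in {7,12} -> gamma (id 9, depth 4).
Iteration 5: no rows with parent_id in {9}; recursion stops.
depth values: 0, 1, 1, 1, 2, 2, 2, 2, 3, 3, 4; the maximum is 4.

4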